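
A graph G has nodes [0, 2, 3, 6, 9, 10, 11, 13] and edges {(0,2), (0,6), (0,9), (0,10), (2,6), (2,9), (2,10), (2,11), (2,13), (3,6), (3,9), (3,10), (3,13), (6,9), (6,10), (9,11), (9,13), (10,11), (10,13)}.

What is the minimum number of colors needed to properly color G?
χ(G) = 4

Clique number ω(G) = 4 (lower bound: χ ≥ ω).
The clique on [0, 2, 6, 9] has size 4, forcing χ ≥ 4, and the coloring below uses 4 colors, so χ(G) = 4.
A valid 4-coloring: color 1: [9, 10]; color 2: [2, 3]; color 3: [6, 11, 13]; color 4: [0].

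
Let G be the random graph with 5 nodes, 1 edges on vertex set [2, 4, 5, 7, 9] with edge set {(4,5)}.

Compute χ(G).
Clique number ω(G) = 2 (lower bound: χ ≥ ω).
The graph is bipartite (no odd cycle), so 2 colors suffice: χ(G) = 2.
A valid 2-coloring: color 1: [2, 5, 7, 9]; color 2: [4].

χ(G) = 2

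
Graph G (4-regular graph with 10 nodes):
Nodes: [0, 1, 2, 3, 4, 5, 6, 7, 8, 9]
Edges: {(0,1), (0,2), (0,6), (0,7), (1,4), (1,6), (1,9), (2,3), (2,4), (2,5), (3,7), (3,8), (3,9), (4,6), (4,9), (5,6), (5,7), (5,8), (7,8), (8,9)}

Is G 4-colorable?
Yes, G is 4-colorable

A valid 4-coloring: color 1: [0, 4, 8]; color 2: [2, 6, 7, 9]; color 3: [1, 3, 5].
(χ(G) = 3 ≤ 4.)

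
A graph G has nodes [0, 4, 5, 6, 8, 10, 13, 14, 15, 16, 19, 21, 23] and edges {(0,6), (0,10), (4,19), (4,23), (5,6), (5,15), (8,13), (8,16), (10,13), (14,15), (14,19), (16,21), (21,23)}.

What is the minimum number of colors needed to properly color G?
χ(G) = 3

Clique number ω(G) = 2 (lower bound: χ ≥ ω).
Odd cycle [16, 8, 13, 10, 0, 6, 5, 15, 14, 19, 4, 23, 21] needs 3 colors (χ ≥ 3).
The coloring below uses 3 colors, so χ(G) = 3.
A valid 3-coloring: color 1: [0, 5, 13, 14, 16, 23]; color 2: [6, 8, 10, 15, 19, 21]; color 3: [4].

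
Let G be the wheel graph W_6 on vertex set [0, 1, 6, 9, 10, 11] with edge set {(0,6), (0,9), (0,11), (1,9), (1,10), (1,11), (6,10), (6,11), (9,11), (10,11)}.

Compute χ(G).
χ(G) = 4

Clique number ω(G) = 3 (lower bound: χ ≥ ω).
Odd cycle [0, 9, 1, 10, 6] needs 3 colors (χ ≥ 3).
Vertex 11 is adjacent to every vertex of [0, 1, 6, 9, 10], which already need 3 colors among themselves, so 11 needs a new color (χ ≥ 4).
The coloring below uses 4 colors, so χ(G) = 4.
A valid 4-coloring: color 1: [11]; color 2: [0, 10]; color 3: [6, 9]; color 4: [1].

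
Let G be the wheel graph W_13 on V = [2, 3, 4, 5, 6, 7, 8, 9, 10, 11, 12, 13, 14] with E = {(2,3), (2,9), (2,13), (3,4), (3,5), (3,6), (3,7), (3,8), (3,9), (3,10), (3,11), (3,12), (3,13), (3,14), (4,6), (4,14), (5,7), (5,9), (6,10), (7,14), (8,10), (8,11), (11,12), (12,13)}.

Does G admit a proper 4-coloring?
A valid 4-coloring: color 1: [3]; color 2: [2, 5, 6, 8, 12, 14]; color 3: [4, 7, 9, 10, 11, 13].
(χ(G) = 3 ≤ 4.)

Yes, G is 4-colorable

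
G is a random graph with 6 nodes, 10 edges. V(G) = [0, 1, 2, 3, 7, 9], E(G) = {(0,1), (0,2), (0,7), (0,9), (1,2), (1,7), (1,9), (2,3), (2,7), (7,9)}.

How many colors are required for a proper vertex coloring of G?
Clique number ω(G) = 4 (lower bound: χ ≥ ω).
The clique on [0, 1, 7, 9] has size 4, forcing χ ≥ 4, and the coloring below uses 4 colors, so χ(G) = 4.
A valid 4-coloring: color 1: [3, 7]; color 2: [1]; color 3: [2, 9]; color 4: [0].

χ(G) = 4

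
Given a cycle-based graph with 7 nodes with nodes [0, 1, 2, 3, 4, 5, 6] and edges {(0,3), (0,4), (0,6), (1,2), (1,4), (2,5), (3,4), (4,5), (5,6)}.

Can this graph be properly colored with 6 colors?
A valid 6-coloring: color 1: [2, 4, 6]; color 2: [0, 1, 5]; color 3: [3].
(χ(G) = 3 ≤ 6.)

Yes, G is 6-colorable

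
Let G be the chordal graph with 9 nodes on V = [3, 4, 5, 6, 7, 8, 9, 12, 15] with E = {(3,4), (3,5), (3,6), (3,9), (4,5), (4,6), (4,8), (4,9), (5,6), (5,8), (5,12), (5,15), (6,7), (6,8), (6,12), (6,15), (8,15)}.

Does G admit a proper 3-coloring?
The clique on vertices [4, 5, 6, 8] has size 4 > 3, so it alone needs 4 colors.

No, G is not 3-colorable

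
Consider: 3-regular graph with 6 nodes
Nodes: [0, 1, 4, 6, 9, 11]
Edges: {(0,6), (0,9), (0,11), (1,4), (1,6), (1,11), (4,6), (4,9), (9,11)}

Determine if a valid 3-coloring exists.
Yes, G is 3-colorable

A valid 3-coloring: color 1: [6, 11]; color 2: [1, 9]; color 3: [0, 4].
(χ(G) = 3 ≤ 3.)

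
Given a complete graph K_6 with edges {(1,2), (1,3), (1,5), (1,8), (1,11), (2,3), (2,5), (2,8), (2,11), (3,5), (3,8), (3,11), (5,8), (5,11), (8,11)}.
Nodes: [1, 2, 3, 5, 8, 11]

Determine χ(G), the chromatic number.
χ(G) = 6

Clique number ω(G) = 6 (lower bound: χ ≥ ω).
The clique on [1, 2, 3, 5, 8, 11] has size 6, forcing χ ≥ 6, and the coloring below uses 6 colors, so χ(G) = 6.
A valid 6-coloring: color 1: [11]; color 2: [2]; color 3: [3]; color 4: [1]; color 5: [8]; color 6: [5].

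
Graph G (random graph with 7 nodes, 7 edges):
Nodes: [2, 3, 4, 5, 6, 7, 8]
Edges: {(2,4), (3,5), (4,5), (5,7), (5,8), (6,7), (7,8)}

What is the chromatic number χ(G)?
Clique number ω(G) = 3 (lower bound: χ ≥ ω).
The clique on [5, 7, 8] has size 3, forcing χ ≥ 3, and the coloring below uses 3 colors, so χ(G) = 3.
A valid 3-coloring: color 1: [2, 5, 6]; color 2: [3, 4, 7]; color 3: [8].

χ(G) = 3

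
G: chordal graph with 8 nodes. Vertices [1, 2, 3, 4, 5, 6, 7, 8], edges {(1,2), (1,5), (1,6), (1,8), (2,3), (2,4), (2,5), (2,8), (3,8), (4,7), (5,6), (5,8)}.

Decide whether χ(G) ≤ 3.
The clique on vertices [1, 2, 5, 8] has size 4 > 3, so it alone needs 4 colors.

No, G is not 3-colorable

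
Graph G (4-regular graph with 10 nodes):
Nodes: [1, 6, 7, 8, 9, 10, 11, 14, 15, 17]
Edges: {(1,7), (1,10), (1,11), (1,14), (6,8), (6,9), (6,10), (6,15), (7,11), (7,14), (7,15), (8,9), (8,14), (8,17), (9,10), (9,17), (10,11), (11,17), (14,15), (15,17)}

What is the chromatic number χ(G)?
χ(G) = 4

Clique number ω(G) = 3 (lower bound: χ ≥ ω).
Suppose a proper 3-coloring c exists. The clique [1, 7, 11] takes 3 distinct colors; by symmetry let c(1) = 1, c(7) = 2, c(11) = 3.
- Vertex 10: neighbors [1, 11] already have colors [1, 3] ⇒ c(10) = 2.
- Vertex 14: neighbors [1, 7] already have colors [1, 2] ⇒ c(14) = 3.
- Vertex 15: neighbors [7, 14] already have colors [2, 3] ⇒ c(15) = 1.
- Vertex 6: neighbors [15, 10] already have colors [1, 2] ⇒ c(6) = 3.
- Vertex 9: neighbors [10, 6] already have colors [2, 3] ⇒ c(9) = 1.
- Vertex 8: neighbors [9, 6] already have colors [1, 3] ⇒ c(8) = 2.
- Vertex 17: neighbors [9, 8, 11] already have colors [1, 2, 3] — all 3 colors blocked. Contradiction.
The forced assignments end in a contradiction, so G has no proper 3-coloring (χ ≥ 4).
The coloring below uses 4 colors, so χ(G) = 4.
A valid 4-coloring: color 1: [7, 10, 17]; color 2: [9, 11, 14]; color 3: [1, 8, 15]; color 4: [6].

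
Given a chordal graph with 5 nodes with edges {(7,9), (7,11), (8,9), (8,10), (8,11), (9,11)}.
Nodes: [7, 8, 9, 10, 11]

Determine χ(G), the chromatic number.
Clique number ω(G) = 3 (lower bound: χ ≥ ω).
The clique on [8, 9, 11] has size 3, forcing χ ≥ 3, and the coloring below uses 3 colors, so χ(G) = 3.
A valid 3-coloring: color 1: [7, 8]; color 2: [9, 10]; color 3: [11].

χ(G) = 3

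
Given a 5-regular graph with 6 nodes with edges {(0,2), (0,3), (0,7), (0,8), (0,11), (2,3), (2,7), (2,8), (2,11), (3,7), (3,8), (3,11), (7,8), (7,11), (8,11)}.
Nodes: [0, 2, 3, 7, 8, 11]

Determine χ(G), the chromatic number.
Clique number ω(G) = 6 (lower bound: χ ≥ ω).
The clique on [0, 2, 3, 7, 8, 11] has size 6, forcing χ ≥ 6, and the coloring below uses 6 colors, so χ(G) = 6.
A valid 6-coloring: color 1: [8]; color 2: [2]; color 3: [3]; color 4: [7]; color 5: [0]; color 6: [11].

χ(G) = 6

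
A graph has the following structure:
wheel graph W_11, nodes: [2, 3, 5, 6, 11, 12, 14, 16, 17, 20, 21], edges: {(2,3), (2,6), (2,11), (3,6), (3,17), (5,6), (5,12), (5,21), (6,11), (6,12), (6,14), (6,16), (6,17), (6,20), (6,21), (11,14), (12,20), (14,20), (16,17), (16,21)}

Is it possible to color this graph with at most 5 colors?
Yes, G is 5-colorable

A valid 5-coloring: color 1: [6]; color 2: [2, 12, 14, 17, 21]; color 3: [3, 5, 11, 16, 20].
(χ(G) = 3 ≤ 5.)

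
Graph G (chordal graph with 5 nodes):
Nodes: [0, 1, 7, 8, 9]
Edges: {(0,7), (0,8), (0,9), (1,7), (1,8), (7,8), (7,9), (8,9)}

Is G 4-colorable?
A valid 4-coloring: color 1: [8]; color 2: [7]; color 3: [0, 1]; color 4: [9].
(χ(G) = 4 ≤ 4.)

Yes, G is 4-colorable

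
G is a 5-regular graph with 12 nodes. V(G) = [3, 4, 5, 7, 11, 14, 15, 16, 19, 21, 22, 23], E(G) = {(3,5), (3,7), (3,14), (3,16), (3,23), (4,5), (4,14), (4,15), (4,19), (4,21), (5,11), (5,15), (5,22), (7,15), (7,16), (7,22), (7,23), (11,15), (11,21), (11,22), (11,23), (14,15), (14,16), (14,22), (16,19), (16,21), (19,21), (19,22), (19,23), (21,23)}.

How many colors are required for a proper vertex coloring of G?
χ(G) = 4

Clique number ω(G) = 3 (lower bound: χ ≥ ω).
Suppose a proper 3-coloring c exists. The clique [3, 7, 16] takes 3 distinct colors; by symmetry let c(3) = 1, c(7) = 2, c(16) = 3.
- Vertex 14: neighbors [3, 16] already have colors [1, 3] ⇒ c(14) = 2.
- Vertex 23: neighbors [3, 7] already have colors [1, 2] ⇒ c(23) = 3.
- Vertex 4: neighbors [14] already have colors [2]; try each remaining color.
- Case c(4) = 1:
  - Vertex 15: neighbors [4, 7] already have colors [1, 2] ⇒ c(15) = 3.
  - Vertex 5: neighbors [3, 15] already have colors [1, 3] ⇒ c(5) = 2.
  - Vertex 11: neighbors [5, 15] already have colors [2, 3] ⇒ c(11) = 1.
  - Vertex 19: neighbors [4, 16] already have colors [1, 3] ⇒ c(19) = 2.
  - Vertex 21: neighbors [4, 19, 16] already have colors [1, 2, 3] — all 3 colors blocked. Contradiction.
- Case c(4) = 3:
  - Vertex 5: neighbors [3, 4] already have colors [1, 3] ⇒ c(5) = 2.
  - Vertex 11: neighbors [5, 23] already have colors [2, 3] ⇒ c(11) = 1.
  - Vertex 15: neighbors [11, 5, 4] already have colors [1, 2, 3] — all 3 colors blocked. Contradiction.
Every case ends in a contradiction, so G has no proper 3-coloring (χ ≥ 4).
The coloring below uses 4 colors, so χ(G) = 4.
A valid 4-coloring: color 1: [7, 11, 14, 19]; color 2: [3, 15, 21, 22]; color 3: [4, 16, 23]; color 4: [5].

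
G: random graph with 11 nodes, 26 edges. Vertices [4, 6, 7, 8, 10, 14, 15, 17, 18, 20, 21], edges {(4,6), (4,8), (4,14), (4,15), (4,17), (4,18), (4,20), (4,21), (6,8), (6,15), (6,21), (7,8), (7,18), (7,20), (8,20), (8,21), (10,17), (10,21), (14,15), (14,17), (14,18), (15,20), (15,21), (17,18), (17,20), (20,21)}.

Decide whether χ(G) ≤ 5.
A valid 5-coloring: color 1: [4, 7, 10]; color 2: [6, 14, 20]; color 3: [17, 21]; color 4: [8, 15, 18].
(χ(G) = 4 ≤ 5.)

Yes, G is 5-colorable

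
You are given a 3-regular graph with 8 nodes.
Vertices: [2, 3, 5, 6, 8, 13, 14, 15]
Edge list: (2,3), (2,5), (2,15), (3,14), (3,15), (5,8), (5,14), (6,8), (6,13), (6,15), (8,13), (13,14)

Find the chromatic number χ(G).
Clique number ω(G) = 3 (lower bound: χ ≥ ω).
The clique on [2, 3, 15] has size 3, forcing χ ≥ 3, and the coloring below uses 3 colors, so χ(G) = 3.
A valid 3-coloring: color 1: [2, 8, 14]; color 2: [5, 13, 15]; color 3: [3, 6].

χ(G) = 3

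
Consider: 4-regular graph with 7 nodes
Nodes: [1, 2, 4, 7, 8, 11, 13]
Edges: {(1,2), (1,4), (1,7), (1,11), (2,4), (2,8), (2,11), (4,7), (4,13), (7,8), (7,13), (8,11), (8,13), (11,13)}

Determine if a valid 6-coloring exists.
Yes, G is 6-colorable

A valid 6-coloring: color 1: [4, 8]; color 2: [7, 11]; color 3: [1, 13]; color 4: [2].
(χ(G) = 4 ≤ 6.)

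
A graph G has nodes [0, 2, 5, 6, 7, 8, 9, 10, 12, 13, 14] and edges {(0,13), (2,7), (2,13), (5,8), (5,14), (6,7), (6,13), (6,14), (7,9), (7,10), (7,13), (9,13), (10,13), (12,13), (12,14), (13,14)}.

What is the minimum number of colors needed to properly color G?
Clique number ω(G) = 3 (lower bound: χ ≥ ω).
The clique on [12, 13, 14] has size 3, forcing χ ≥ 3, and the coloring below uses 3 colors, so χ(G) = 3.
A valid 3-coloring: color 1: [5, 13]; color 2: [0, 7, 8, 14]; color 3: [2, 6, 9, 10, 12].

χ(G) = 3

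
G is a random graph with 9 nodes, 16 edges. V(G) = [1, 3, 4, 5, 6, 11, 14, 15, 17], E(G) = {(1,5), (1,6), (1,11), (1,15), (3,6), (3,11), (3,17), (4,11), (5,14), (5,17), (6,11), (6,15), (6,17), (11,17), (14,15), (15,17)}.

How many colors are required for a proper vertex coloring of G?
Clique number ω(G) = 4 (lower bound: χ ≥ ω).
The clique on [3, 6, 11, 17] has size 4, forcing χ ≥ 4, and the coloring below uses 4 colors, so χ(G) = 4.
A valid 4-coloring: color 1: [1, 4, 14, 17]; color 2: [5, 11, 15]; color 3: [6]; color 4: [3].

χ(G) = 4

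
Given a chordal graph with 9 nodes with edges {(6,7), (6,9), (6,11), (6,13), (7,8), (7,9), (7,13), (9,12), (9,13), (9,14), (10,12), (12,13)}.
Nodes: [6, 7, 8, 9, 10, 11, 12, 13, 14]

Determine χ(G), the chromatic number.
χ(G) = 4

Clique number ω(G) = 4 (lower bound: χ ≥ ω).
The clique on [6, 7, 9, 13] has size 4, forcing χ ≥ 4, and the coloring below uses 4 colors, so χ(G) = 4.
A valid 4-coloring: color 1: [8, 9, 10, 11]; color 2: [13, 14]; color 3: [7, 12]; color 4: [6].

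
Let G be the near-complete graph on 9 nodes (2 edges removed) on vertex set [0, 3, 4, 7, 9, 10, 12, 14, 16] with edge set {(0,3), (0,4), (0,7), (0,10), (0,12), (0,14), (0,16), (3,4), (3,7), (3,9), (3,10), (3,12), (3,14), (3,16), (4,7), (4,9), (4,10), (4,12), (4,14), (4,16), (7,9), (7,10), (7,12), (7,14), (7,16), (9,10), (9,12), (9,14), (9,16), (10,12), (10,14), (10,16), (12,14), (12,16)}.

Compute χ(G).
χ(G) = 7

Clique number ω(G) = 7 (lower bound: χ ≥ ω).
The clique on [0, 3, 4, 7, 10, 12, 16] has size 7, forcing χ ≥ 7, and the coloring below uses 7 colors, so χ(G) = 7.
A valid 7-coloring: color 1: [10]; color 2: [12]; color 3: [7]; color 4: [3]; color 5: [4]; color 6: [14, 16]; color 7: [0, 9].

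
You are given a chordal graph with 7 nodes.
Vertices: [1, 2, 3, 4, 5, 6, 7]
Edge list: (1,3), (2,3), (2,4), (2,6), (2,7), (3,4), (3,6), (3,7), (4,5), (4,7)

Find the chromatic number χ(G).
Clique number ω(G) = 4 (lower bound: χ ≥ ω).
The clique on [2, 3, 4, 7] has size 4, forcing χ ≥ 4, and the coloring below uses 4 colors, so χ(G) = 4.
A valid 4-coloring: color 1: [3, 5]; color 2: [1, 2]; color 3: [4, 6]; color 4: [7].

χ(G) = 4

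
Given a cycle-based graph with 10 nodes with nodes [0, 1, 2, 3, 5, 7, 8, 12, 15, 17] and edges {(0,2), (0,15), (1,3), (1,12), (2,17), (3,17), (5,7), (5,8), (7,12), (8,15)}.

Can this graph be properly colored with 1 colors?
Edge (0,2) forces its endpoints to differ, so 1 color is not enough.

No, G is not 1-colorable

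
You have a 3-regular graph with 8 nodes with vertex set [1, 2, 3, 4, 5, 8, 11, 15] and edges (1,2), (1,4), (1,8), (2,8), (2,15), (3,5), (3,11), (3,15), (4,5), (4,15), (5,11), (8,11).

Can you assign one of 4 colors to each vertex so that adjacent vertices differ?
Yes, G is 4-colorable

A valid 4-coloring: color 1: [1, 5, 15]; color 2: [2, 4, 11]; color 3: [3, 8].
(χ(G) = 3 ≤ 4.)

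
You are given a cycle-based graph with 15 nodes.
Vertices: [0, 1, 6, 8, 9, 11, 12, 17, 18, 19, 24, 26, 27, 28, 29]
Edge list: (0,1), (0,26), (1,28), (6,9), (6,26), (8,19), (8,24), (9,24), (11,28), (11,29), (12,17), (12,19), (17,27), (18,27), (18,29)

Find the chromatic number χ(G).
χ(G) = 3

Clique number ω(G) = 2 (lower bound: χ ≥ ω).
Odd cycle [17, 12, 19, 8, 24, 9, 6, 26, 0, 1, 28, 11, 29, 18, 27] needs 3 colors (χ ≥ 3).
The coloring below uses 3 colors, so χ(G) = 3.
A valid 3-coloring: color 1: [0, 6, 17, 18, 19, 24, 28]; color 2: [1, 8, 9, 11, 12, 26, 27]; color 3: [29].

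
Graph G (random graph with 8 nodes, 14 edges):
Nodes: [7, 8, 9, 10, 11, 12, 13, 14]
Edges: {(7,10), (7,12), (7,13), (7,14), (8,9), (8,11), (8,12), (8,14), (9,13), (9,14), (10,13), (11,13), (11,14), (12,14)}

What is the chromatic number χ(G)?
Clique number ω(G) = 3 (lower bound: χ ≥ ω).
The clique on [7, 10, 13] has size 3, forcing χ ≥ 3, and the coloring below uses 3 colors, so χ(G) = 3.
A valid 3-coloring: color 1: [13, 14]; color 2: [7, 8]; color 3: [9, 10, 11, 12].

χ(G) = 3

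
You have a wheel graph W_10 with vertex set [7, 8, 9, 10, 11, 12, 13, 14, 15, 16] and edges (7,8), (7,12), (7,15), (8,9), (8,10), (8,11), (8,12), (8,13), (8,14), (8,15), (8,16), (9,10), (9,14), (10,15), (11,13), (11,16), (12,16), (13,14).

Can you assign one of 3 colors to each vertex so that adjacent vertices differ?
Odd cycle [7, 15, 10, 9, 14, 13, 11, 16, 12] needs 3 colors (χ ≥ 3).
Vertex 8 is adjacent to every vertex of [7, 9, 10, 11, 12, 13, 14, 15, 16], which already need 3 colors among themselves, so 8 needs a new color (χ ≥ 4).
Hence χ(G) ≥ 4 > 3, so no proper 3-coloring exists.

No, G is not 3-colorable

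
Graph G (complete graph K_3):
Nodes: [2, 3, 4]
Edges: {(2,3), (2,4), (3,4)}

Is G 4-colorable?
Yes, G is 4-colorable

A valid 4-coloring: color 1: [2]; color 2: [3]; color 3: [4].
(χ(G) = 3 ≤ 4.)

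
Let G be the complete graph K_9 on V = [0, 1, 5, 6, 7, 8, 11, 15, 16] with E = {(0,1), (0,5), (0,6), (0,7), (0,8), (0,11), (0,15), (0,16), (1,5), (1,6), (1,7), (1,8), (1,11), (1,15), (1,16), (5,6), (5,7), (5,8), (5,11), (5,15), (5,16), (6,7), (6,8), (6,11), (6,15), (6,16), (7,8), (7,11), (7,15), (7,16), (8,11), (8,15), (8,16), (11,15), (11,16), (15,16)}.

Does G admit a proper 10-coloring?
A valid 10-coloring: color 1: [1]; color 2: [16]; color 3: [11]; color 4: [0]; color 5: [15]; color 6: [5]; color 7: [8]; color 8: [6]; color 9: [7].
(χ(G) = 9 ≤ 10.)

Yes, G is 10-colorable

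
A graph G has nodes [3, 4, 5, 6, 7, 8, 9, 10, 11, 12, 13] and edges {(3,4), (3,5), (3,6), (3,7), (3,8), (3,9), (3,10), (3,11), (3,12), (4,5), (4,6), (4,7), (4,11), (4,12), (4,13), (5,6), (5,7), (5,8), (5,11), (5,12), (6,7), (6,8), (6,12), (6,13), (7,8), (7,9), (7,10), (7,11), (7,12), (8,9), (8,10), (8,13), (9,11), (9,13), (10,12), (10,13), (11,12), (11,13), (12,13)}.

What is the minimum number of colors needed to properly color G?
χ(G) = 6

Clique number ω(G) = 6 (lower bound: χ ≥ ω).
The clique on [3, 4, 5, 7, 11, 12] has size 6, forcing χ ≥ 6, and the coloring below uses 6 colors, so χ(G) = 6.
A valid 6-coloring: color 1: [7, 13]; color 2: [3]; color 3: [8, 12]; color 4: [4, 9, 10]; color 5: [6, 11]; color 6: [5].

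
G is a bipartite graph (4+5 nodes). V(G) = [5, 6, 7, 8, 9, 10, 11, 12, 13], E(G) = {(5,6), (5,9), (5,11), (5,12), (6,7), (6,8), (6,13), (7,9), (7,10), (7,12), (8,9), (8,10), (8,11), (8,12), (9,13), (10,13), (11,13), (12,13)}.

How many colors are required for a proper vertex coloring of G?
Clique number ω(G) = 2 (lower bound: χ ≥ ω).
The graph is bipartite (no odd cycle), so 2 colors suffice: χ(G) = 2.
A valid 2-coloring: color 1: [5, 7, 8, 13]; color 2: [6, 9, 10, 11, 12].

χ(G) = 2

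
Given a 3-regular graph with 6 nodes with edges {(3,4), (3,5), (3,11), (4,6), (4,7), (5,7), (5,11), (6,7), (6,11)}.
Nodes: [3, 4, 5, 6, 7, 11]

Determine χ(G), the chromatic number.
χ(G) = 3

Clique number ω(G) = 3 (lower bound: χ ≥ ω).
The clique on [3, 5, 11] has size 3, forcing χ ≥ 3, and the coloring below uses 3 colors, so χ(G) = 3.
A valid 3-coloring: color 1: [3, 7]; color 2: [4, 11]; color 3: [5, 6].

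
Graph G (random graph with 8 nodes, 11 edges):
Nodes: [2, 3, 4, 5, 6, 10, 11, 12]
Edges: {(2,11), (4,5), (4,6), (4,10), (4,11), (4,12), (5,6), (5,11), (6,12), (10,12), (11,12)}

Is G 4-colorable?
Yes, G is 4-colorable

A valid 4-coloring: color 1: [2, 3, 4]; color 2: [5, 12]; color 3: [6, 10, 11].
(χ(G) = 3 ≤ 4.)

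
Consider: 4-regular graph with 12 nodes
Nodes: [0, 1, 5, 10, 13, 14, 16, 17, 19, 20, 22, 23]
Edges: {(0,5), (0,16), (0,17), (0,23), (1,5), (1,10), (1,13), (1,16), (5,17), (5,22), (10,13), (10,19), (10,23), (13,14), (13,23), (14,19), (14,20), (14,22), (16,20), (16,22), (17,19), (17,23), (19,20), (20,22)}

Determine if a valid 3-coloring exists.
No, G is not 3-colorable

Suppose a proper 3-coloring c exists. The clique [0, 5, 17] takes 3 distinct colors; by symmetry let c(0) = 1, c(5) = 2, c(17) = 3.
- Vertex 23: neighbors [0, 17] already have colors [1, 3] ⇒ c(23) = 2.
- Vertex 1: neighbors [5] already have colors [2]; try each remaining color.
- Case c(1) = 1:
  - Vertex 10: neighbors [1, 23] already have colors [1, 2] ⇒ c(10) = 3.
  - Vertex 13: neighbors [1, 23, 10] already have colors [1, 2, 3] — all 3 colors blocked. Contradiction.
- Case c(1) = 3:
  - Vertex 10: neighbors [23, 1] already have colors [2, 3] ⇒ c(10) = 1.
  - Vertex 13: neighbors [10, 23, 1] already have colors [1, 2, 3] — all 3 colors blocked. Contradiction.
Every case ends in a contradiction, so G has no proper 3-coloring (χ ≥ 4).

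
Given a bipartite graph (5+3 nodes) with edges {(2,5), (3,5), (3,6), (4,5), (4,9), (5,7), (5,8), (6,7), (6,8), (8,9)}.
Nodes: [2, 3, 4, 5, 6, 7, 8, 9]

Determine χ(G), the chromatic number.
χ(G) = 2

Clique number ω(G) = 2 (lower bound: χ ≥ ω).
The graph is bipartite (no odd cycle), so 2 colors suffice: χ(G) = 2.
A valid 2-coloring: color 1: [5, 6, 9]; color 2: [2, 3, 4, 7, 8].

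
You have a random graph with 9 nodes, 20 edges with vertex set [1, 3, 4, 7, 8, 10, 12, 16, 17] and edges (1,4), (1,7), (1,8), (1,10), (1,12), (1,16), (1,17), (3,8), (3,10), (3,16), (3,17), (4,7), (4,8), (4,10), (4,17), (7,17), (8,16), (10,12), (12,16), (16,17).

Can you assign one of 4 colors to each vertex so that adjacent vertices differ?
Yes, G is 4-colorable

A valid 4-coloring: color 1: [1, 3]; color 2: [4, 16]; color 3: [8, 12, 17]; color 4: [7, 10].
(χ(G) = 4 ≤ 4.)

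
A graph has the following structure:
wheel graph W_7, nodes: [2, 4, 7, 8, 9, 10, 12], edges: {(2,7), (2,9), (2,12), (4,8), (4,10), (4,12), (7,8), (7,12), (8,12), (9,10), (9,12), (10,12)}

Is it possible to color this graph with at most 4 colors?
Yes, G is 4-colorable

A valid 4-coloring: color 1: [12]; color 2: [2, 8, 10]; color 3: [4, 7, 9].
(χ(G) = 3 ≤ 4.)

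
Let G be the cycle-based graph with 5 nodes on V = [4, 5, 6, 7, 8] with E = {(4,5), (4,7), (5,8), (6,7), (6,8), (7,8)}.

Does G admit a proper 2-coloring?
The clique on vertices [6, 7, 8] has size 3 > 2, so it alone needs 3 colors.

No, G is not 2-colorable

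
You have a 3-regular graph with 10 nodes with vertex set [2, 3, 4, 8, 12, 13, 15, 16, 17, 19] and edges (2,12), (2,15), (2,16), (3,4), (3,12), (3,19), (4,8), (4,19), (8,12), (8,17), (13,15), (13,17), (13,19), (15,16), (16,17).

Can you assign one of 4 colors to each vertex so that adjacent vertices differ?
Yes, G is 4-colorable

A valid 4-coloring: color 1: [4, 12, 15, 17]; color 2: [3, 8, 13, 16]; color 3: [2, 19].
(χ(G) = 3 ≤ 4.)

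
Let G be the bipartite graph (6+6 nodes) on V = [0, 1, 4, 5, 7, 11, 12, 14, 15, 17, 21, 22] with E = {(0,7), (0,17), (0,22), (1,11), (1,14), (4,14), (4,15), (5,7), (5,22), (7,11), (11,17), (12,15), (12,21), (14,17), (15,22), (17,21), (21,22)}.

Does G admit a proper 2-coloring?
A valid 2-coloring: color 1: [1, 4, 7, 12, 17, 22]; color 2: [0, 5, 11, 14, 15, 21].
(χ(G) = 2 ≤ 2.)

Yes, G is 2-colorable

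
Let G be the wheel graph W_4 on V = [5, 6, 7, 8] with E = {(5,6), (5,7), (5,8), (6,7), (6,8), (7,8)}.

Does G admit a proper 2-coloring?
No, G is not 2-colorable

The clique on vertices [5, 6, 7, 8] has size 4 > 2, so it alone needs 4 colors.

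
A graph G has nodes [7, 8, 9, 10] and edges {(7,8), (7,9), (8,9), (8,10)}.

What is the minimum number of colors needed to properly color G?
Clique number ω(G) = 3 (lower bound: χ ≥ ω).
The clique on [7, 8, 9] has size 3, forcing χ ≥ 3, and the coloring below uses 3 colors, so χ(G) = 3.
A valid 3-coloring: color 1: [8]; color 2: [7, 10]; color 3: [9].

χ(G) = 3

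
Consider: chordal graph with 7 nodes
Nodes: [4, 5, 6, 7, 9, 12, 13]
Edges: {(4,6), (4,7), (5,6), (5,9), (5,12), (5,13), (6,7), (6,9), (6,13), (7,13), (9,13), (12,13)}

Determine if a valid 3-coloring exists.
No, G is not 3-colorable

The clique on vertices [5, 6, 9, 13] has size 4 > 3, so it alone needs 4 colors.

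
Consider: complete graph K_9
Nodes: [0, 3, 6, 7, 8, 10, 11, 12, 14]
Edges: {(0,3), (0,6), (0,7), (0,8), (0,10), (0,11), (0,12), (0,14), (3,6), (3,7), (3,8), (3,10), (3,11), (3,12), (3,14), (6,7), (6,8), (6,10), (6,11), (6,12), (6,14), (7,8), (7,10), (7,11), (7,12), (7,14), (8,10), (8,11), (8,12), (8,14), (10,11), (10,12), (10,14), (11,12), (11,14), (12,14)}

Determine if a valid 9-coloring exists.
Yes, G is 9-colorable

A valid 9-coloring: color 1: [10]; color 2: [3]; color 3: [12]; color 4: [14]; color 5: [11]; color 6: [8]; color 7: [0]; color 8: [7]; color 9: [6].
(χ(G) = 9 ≤ 9.)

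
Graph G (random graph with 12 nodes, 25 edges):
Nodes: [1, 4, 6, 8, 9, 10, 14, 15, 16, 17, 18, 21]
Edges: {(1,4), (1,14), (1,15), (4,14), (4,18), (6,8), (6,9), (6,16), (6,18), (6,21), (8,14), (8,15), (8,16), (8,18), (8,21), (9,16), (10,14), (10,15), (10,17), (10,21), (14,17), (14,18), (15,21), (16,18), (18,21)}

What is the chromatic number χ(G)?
Clique number ω(G) = 4 (lower bound: χ ≥ ω).
The clique on [6, 8, 16, 18] has size 4, forcing χ ≥ 4, and the coloring below uses 4 colors, so χ(G) = 4.
A valid 4-coloring: color 1: [4, 8, 9, 10]; color 2: [15, 17, 18]; color 3: [14, 16, 21]; color 4: [1, 6].

χ(G) = 4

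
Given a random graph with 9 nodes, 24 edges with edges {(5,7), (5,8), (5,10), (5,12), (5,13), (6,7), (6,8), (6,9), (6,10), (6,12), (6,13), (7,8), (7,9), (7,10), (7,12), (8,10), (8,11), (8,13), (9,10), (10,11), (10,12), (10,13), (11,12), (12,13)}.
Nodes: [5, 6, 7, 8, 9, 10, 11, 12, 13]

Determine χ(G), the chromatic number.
χ(G) = 4

Clique number ω(G) = 4 (lower bound: χ ≥ ω).
The clique on [5, 8, 10, 13] has size 4, forcing χ ≥ 4, and the coloring below uses 4 colors, so χ(G) = 4.
A valid 4-coloring: color 1: [10]; color 2: [7, 11, 13]; color 3: [5, 6]; color 4: [8, 9, 12].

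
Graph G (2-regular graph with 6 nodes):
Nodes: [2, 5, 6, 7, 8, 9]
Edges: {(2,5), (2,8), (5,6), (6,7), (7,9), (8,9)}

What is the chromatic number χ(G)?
Clique number ω(G) = 2 (lower bound: χ ≥ ω).
The graph is bipartite (no odd cycle), so 2 colors suffice: χ(G) = 2.
A valid 2-coloring: color 1: [2, 6, 9]; color 2: [5, 7, 8].

χ(G) = 2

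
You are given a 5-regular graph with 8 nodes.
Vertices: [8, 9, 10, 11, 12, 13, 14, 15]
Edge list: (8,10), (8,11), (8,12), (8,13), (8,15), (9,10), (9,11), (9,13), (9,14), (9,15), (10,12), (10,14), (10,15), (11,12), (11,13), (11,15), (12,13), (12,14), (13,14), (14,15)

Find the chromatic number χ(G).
χ(G) = 4

Clique number ω(G) = 4 (lower bound: χ ≥ ω).
The clique on [8, 11, 12, 13] has size 4, forcing χ ≥ 4, and the coloring below uses 4 colors, so χ(G) = 4.
A valid 4-coloring: color 1: [10, 13]; color 2: [12, 15]; color 3: [8, 9]; color 4: [11, 14].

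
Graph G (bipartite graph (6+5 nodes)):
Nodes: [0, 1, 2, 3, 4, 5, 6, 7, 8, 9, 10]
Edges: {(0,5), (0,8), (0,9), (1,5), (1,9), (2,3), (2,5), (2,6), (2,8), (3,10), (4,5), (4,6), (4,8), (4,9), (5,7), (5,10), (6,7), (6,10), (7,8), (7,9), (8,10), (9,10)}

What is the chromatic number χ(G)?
Clique number ω(G) = 2 (lower bound: χ ≥ ω).
The graph is bipartite (no odd cycle), so 2 colors suffice: χ(G) = 2.
A valid 2-coloring: color 1: [3, 5, 6, 8, 9]; color 2: [0, 1, 2, 4, 7, 10].

χ(G) = 2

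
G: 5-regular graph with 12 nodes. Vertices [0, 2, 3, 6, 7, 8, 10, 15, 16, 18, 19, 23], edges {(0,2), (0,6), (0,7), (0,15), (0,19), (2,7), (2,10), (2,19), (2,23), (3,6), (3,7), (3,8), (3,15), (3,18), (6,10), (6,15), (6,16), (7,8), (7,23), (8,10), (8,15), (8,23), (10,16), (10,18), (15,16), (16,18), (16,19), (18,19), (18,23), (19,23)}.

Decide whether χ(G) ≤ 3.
A valid 3-coloring: color 1: [2, 6, 8, 18]; color 2: [7, 10, 15, 19]; color 3: [0, 3, 16, 23].
(χ(G) = 3 ≤ 3.)

Yes, G is 3-colorable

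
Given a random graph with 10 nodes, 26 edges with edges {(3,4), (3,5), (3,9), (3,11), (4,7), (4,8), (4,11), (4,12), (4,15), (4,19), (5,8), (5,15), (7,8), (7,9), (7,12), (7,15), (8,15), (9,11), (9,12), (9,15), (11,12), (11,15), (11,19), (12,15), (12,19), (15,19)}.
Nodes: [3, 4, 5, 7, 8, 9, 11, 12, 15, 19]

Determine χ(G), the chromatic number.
Clique number ω(G) = 5 (lower bound: χ ≥ ω).
The clique on [4, 11, 12, 15, 19] has size 5, forcing χ ≥ 5, and the coloring below uses 5 colors, so χ(G) = 5.
A valid 5-coloring: color 1: [3, 15]; color 2: [4, 5, 9]; color 3: [8, 12]; color 4: [7, 11]; color 5: [19].

χ(G) = 5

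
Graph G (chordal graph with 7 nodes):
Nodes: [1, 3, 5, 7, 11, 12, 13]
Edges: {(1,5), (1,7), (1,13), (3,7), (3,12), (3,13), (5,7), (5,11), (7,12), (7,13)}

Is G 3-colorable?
Yes, G is 3-colorable

A valid 3-coloring: color 1: [7, 11]; color 2: [1, 3]; color 3: [5, 12, 13].
(χ(G) = 3 ≤ 3.)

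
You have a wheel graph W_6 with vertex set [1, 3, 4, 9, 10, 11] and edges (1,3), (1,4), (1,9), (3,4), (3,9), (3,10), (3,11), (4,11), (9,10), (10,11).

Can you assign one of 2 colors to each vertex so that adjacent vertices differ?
The clique on vertices [1, 3, 9] has size 3 > 2, so it alone needs 3 colors.

No, G is not 2-colorable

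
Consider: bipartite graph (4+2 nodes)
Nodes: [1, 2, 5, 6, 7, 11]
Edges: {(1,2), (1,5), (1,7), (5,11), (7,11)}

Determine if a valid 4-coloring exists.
Yes, G is 4-colorable

A valid 4-coloring: color 1: [1, 6, 11]; color 2: [2, 5, 7].
(χ(G) = 2 ≤ 4.)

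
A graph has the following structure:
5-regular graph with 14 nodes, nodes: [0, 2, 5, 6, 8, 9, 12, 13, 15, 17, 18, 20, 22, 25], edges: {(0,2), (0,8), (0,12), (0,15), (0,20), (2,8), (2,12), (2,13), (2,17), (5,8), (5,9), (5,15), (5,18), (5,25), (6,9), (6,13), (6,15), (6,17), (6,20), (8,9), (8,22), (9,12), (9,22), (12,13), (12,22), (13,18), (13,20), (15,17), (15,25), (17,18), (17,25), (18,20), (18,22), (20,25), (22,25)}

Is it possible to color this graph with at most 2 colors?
No, G is not 2-colorable

The clique on vertices [0, 2, 8] has size 3 > 2, so it alone needs 3 colors.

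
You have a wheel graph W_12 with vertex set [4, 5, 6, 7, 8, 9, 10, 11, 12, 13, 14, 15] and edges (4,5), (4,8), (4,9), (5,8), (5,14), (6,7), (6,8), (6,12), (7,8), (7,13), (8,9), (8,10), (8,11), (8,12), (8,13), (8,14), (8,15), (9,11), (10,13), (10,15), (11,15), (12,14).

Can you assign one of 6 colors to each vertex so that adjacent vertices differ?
A valid 6-coloring: color 1: [8]; color 2: [6, 9, 13, 14, 15]; color 3: [5, 7, 10, 11, 12]; color 4: [4].
(χ(G) = 4 ≤ 6.)

Yes, G is 6-colorable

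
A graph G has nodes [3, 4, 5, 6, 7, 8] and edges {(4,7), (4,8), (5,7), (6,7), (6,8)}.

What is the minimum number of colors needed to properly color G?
Clique number ω(G) = 2 (lower bound: χ ≥ ω).
The graph is bipartite (no odd cycle), so 2 colors suffice: χ(G) = 2.
A valid 2-coloring: color 1: [3, 7, 8]; color 2: [4, 5, 6].

χ(G) = 2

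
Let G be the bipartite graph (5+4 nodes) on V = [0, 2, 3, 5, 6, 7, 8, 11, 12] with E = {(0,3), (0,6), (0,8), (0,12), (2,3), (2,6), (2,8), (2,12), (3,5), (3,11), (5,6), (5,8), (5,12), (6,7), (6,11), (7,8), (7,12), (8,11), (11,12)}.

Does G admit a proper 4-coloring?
A valid 4-coloring: color 1: [3, 6, 8, 12]; color 2: [0, 2, 5, 7, 11].
(χ(G) = 2 ≤ 4.)

Yes, G is 4-colorable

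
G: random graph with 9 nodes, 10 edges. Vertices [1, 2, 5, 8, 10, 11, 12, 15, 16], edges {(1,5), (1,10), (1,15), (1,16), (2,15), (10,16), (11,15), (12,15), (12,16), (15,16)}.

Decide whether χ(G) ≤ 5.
A valid 5-coloring: color 1: [5, 8, 10, 15]; color 2: [2, 11, 16]; color 3: [1, 12].
(χ(G) = 3 ≤ 5.)

Yes, G is 5-colorable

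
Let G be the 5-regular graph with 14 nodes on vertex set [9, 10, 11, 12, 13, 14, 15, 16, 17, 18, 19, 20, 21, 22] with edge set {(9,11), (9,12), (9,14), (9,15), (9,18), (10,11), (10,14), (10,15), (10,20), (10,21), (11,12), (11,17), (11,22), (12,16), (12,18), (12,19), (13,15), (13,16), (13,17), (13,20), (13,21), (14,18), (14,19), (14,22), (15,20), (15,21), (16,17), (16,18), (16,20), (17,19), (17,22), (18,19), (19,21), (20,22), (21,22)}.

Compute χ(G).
Clique number ω(G) = 3 (lower bound: χ ≥ ω).
Suppose a proper 3-coloring c exists. The clique [9, 11, 12] takes 3 distinct colors; by symmetry let c(9) = 1, c(11) = 2, c(12) = 3.
- Vertex 18: neighbors [9, 12] already have colors [1, 3] ⇒ c(18) = 2.
- Vertex 14: neighbors [9, 18] already have colors [1, 2] ⇒ c(14) = 3.
- Vertex 10: neighbors [11, 14] already have colors [2, 3] ⇒ c(10) = 1.
- Vertex 16: neighbors [18, 12] already have colors [2, 3] ⇒ c(16) = 1.
- Vertex 17: neighbors [16, 11] already have colors [1, 2] ⇒ c(17) = 3.
- Vertex 13: neighbors [16, 17] already have colors [1, 3] ⇒ c(13) = 2.
- Vertex 21: neighbors [10, 13] already have colors [1, 2] ⇒ c(21) = 3.
- Vertex 15: neighbors [9, 13, 21] already have colors [1, 2, 3] — all 3 colors blocked. Contradiction.
The forced assignments end in a contradiction, so G has no proper 3-coloring (χ ≥ 4).
The coloring below uses 4 colors, so χ(G) = 4.
A valid 4-coloring: color 1: [17, 18, 20, 21]; color 2: [11, 14, 15, 16]; color 3: [10, 12, 13, 22]; color 4: [9, 19].

χ(G) = 4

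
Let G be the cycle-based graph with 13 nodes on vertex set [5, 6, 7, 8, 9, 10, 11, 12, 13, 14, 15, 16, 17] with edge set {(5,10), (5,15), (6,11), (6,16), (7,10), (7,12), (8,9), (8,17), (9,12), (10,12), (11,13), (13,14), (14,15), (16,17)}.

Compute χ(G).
Clique number ω(G) = 3 (lower bound: χ ≥ ω).
The clique on [7, 10, 12] has size 3, forcing χ ≥ 3, and the coloring below uses 3 colors, so χ(G) = 3.
A valid 3-coloring: color 1: [6, 9, 10, 13, 15, 17]; color 2: [5, 8, 11, 12, 14, 16]; color 3: [7].

χ(G) = 3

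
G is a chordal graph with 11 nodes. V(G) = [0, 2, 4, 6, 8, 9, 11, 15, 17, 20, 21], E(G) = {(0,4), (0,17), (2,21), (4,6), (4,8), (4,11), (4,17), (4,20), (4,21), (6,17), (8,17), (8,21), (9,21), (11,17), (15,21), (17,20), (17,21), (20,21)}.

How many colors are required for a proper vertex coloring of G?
χ(G) = 4

Clique number ω(G) = 4 (lower bound: χ ≥ ω).
The clique on [4, 8, 17, 21] has size 4, forcing χ ≥ 4, and the coloring below uses 4 colors, so χ(G) = 4.
A valid 4-coloring: color 1: [2, 4, 9, 15]; color 2: [17]; color 3: [0, 6, 11, 21]; color 4: [8, 20].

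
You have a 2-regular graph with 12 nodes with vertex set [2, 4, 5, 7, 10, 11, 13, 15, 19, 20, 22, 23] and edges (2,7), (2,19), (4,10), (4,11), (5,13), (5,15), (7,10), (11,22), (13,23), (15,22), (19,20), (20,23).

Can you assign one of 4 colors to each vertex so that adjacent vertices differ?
Yes, G is 4-colorable

A valid 4-coloring: color 1: [4, 5, 7, 19, 22, 23]; color 2: [2, 10, 11, 13, 15, 20].
(χ(G) = 2 ≤ 4.)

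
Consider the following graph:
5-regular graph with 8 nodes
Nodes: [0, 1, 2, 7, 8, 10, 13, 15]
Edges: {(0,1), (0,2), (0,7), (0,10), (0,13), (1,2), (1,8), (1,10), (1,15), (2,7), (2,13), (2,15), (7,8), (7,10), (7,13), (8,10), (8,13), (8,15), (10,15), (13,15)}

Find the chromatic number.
χ(G) = 4

Clique number ω(G) = 4 (lower bound: χ ≥ ω).
The clique on [0, 2, 7, 13] has size 4, forcing χ ≥ 4, and the coloring below uses 4 colors, so χ(G) = 4.
A valid 4-coloring: color 1: [0, 15]; color 2: [10, 13]; color 3: [1, 7]; color 4: [2, 8].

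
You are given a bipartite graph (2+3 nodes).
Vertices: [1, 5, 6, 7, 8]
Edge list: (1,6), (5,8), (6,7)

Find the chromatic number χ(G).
χ(G) = 2

Clique number ω(G) = 2 (lower bound: χ ≥ ω).
The graph is bipartite (no odd cycle), so 2 colors suffice: χ(G) = 2.
A valid 2-coloring: color 1: [6, 8]; color 2: [1, 5, 7].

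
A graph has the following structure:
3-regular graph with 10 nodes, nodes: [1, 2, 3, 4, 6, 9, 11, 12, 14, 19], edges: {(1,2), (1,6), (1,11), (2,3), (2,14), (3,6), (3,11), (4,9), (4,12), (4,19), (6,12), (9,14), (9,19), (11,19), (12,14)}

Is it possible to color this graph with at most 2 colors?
No, G is not 2-colorable

The clique on vertices [4, 9, 19] has size 3 > 2, so it alone needs 3 colors.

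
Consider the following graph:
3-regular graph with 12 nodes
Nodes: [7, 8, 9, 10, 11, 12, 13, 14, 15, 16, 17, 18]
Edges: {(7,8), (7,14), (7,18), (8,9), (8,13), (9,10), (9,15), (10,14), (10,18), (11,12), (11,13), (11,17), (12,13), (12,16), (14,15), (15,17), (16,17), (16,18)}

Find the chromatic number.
χ(G) = 3

Clique number ω(G) = 3 (lower bound: χ ≥ ω).
The clique on [11, 12, 13] has size 3, forcing χ ≥ 3, and the coloring below uses 3 colors, so χ(G) = 3.
A valid 3-coloring: color 1: [8, 12, 14, 17, 18]; color 2: [7, 10, 13, 15, 16]; color 3: [9, 11].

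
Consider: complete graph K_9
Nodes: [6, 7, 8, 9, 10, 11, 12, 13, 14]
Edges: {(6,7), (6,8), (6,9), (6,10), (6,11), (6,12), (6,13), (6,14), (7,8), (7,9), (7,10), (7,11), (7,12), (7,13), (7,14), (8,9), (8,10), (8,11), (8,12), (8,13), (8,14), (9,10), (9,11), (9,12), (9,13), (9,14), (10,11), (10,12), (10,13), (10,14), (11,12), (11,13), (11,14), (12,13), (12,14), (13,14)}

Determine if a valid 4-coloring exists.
The clique on vertices [6, 7, 8, 9, 10, 11, 12, 13, 14] has size 9 > 4, so it alone needs 9 colors.

No, G is not 4-colorable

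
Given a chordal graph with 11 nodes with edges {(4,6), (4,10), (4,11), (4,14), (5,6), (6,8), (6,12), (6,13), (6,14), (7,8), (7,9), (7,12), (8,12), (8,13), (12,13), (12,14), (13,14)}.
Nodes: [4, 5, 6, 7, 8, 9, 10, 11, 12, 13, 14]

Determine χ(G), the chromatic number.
χ(G) = 4

Clique number ω(G) = 4 (lower bound: χ ≥ ω).
The clique on [6, 8, 12, 13] has size 4, forcing χ ≥ 4, and the coloring below uses 4 colors, so χ(G) = 4.
A valid 4-coloring: color 1: [6, 7, 10, 11]; color 2: [4, 5, 9, 12]; color 3: [13]; color 4: [8, 14].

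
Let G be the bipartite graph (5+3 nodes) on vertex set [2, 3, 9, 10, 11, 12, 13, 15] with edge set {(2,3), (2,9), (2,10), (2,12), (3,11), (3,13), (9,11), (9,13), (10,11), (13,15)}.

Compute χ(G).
χ(G) = 2

Clique number ω(G) = 2 (lower bound: χ ≥ ω).
The graph is bipartite (no odd cycle), so 2 colors suffice: χ(G) = 2.
A valid 2-coloring: color 1: [2, 11, 13]; color 2: [3, 9, 10, 12, 15].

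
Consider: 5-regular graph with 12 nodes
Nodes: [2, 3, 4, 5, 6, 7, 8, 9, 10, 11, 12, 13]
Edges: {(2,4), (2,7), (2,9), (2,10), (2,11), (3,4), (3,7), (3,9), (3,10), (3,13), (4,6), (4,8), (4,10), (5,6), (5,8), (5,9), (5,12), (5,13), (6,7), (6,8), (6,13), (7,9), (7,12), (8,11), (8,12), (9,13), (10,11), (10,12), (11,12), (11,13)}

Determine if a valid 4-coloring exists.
Yes, G is 4-colorable

A valid 4-coloring: color 1: [4, 5, 7, 11]; color 2: [8, 10, 13]; color 3: [2, 3, 6, 12]; color 4: [9].
(χ(G) = 4 ≤ 4.)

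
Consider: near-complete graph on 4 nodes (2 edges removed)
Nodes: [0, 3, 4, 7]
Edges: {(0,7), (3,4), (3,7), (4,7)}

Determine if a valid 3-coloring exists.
A valid 3-coloring: color 1: [7]; color 2: [0, 3]; color 3: [4].
(χ(G) = 3 ≤ 3.)

Yes, G is 3-colorable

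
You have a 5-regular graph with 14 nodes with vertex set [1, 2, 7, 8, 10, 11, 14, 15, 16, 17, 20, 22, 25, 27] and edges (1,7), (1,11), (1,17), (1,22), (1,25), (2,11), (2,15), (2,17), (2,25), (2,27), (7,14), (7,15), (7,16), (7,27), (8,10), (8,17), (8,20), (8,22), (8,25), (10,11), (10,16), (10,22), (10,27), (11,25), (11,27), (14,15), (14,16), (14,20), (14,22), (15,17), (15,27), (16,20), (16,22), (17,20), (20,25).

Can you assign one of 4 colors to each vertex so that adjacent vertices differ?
A valid 4-coloring: color 1: [11, 15, 20, 22]; color 2: [2, 7, 10]; color 3: [16, 17, 25, 27]; color 4: [1, 8, 14].
(χ(G) = 4 ≤ 4.)

Yes, G is 4-colorable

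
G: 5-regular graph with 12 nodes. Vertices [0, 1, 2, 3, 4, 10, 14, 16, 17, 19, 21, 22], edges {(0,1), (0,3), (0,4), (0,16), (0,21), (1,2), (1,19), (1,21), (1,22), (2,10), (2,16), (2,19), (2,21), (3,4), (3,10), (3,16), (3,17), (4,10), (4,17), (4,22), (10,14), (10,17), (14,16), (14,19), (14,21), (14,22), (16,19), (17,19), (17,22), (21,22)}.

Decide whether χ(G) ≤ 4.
A valid 4-coloring: color 1: [0, 10, 19, 22]; color 2: [4, 16, 21]; color 3: [2, 3, 14]; color 4: [1, 17].
(χ(G) = 4 ≤ 4.)

Yes, G is 4-colorable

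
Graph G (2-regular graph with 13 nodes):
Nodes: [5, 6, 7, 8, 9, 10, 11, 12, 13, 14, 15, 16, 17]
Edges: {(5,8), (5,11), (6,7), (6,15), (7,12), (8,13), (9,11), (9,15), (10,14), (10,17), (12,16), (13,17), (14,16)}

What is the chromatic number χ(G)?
χ(G) = 3

Clique number ω(G) = 2 (lower bound: χ ≥ ω).
Odd cycle [6, 7, 12, 16, 14, 10, 17, 13, 8, 5, 11, 9, 15] needs 3 colors (χ ≥ 3).
The coloring below uses 3 colors, so χ(G) = 3.
A valid 3-coloring: color 1: [5, 6, 9, 10, 12, 13]; color 2: [7, 8, 11, 14, 15, 17]; color 3: [16].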